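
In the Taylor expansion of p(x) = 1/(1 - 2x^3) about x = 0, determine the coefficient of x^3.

Use the known series and substitute for the argument.
p(0) = 1
p′(0) = 0
p′′(0) = 0
p′′′(0) = 12

2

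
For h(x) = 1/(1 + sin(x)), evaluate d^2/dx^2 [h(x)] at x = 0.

2

Compose series: expand the inner function first, then feed it into the outer expansion.
From the series, [x^2] h = 1; multiply by 2! = 2 to get 2.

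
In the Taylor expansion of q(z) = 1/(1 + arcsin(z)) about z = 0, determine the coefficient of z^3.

-7/6

Plug the Maclaurin series of the inner function into that of the outer and collect terms.
q(0) = 1
q′(0) = -1
q′′(0) = 2
q′′′(0) = -7
So c_3 = q′′′(0)/3! = -7/6.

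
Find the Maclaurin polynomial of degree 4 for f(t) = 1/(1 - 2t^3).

2*t^3 + 1

[t^0] = 1;  [t^1] = 0;  [t^2] = 0;  [t^3] = 2;  [t^4] = 0.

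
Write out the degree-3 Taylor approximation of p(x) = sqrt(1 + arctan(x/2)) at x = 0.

-5*x^3/384 - x^2/32 + x/4 + 1

Substitute the inner expansion into the outer series and collect powers.
p(0) = 1
p′(0) = 1/4
p′′(0) = -1/16
p′′′(0) = -5/64
Then c_k = p^(k)(0)/k! gives each Taylor coefficient.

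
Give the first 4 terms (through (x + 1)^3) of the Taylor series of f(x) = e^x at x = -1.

f(-1) = e^(-1)
f′(-1) = e^(-1)
f′′(-1) = e^(-1)
f′′′(-1) = e^(-1)

(x + 1)^3*e^(-1)/6 + (x + 1)^2*e^(-1)/2 + (x + 1)*e^(-1) + e^(-1)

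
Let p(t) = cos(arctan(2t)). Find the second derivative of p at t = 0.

Substitute the inner expansion into the outer series and collect powers.
From the series, [t^2] p = -2; multiply by 2! = 2 to get -4.

-4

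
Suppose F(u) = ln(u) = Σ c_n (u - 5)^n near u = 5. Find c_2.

c_2 = F′′(5)/2! = -1/50.

-1/50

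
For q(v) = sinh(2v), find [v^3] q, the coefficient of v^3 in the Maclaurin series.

c_3 = q′′′(0)/3! = 4/3.

4/3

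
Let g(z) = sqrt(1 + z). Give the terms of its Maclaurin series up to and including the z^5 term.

7*z^5/256 - 5*z^4/128 + z^3/16 - z^2/8 + z/2 + 1

g(0) = 1
g′(0) = 1/2
g′′(0) = -1/4
g′′′(0) = 3/8
g^(4)(0) = -15/16
g^(5)(0) = 105/32
Dividing each by k! gives the coefficients c_0, ..., c_5.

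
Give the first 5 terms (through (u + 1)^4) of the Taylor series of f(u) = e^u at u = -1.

(u + 1)^4*e^(-1)/24 + (u + 1)^3*e^(-1)/6 + (u + 1)^2*e^(-1)/2 + (u + 1)*e^(-1) + e^(-1)

Apply the Taylor formula c_k = f^(k)(a)/k!.
f(-1) = e^(-1)
f′(-1) = e^(-1)
f′′(-1) = e^(-1)
f′′′(-1) = e^(-1)
f^(4)(-1) = e^(-1)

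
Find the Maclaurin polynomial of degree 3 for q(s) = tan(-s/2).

-s^3/24 - s/2

q(0) = 0
q′(0) = -1/2
q′′(0) = 0
q′′′(0) = -1/4
The Taylor polynomial is Σ q^(k)(0)/k! · s^k.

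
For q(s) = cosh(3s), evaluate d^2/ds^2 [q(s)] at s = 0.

The coefficient of s^2 in the expansion is 9/2, so q′′(0) = 2! * (9/2) = 9.

9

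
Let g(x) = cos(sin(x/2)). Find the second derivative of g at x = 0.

Substitute the inner expansion into the outer series and collect powers.
The coefficient of x^2 in the expansion is -1/8, so g′′(0) = 2! * (-1/8) = -1/4.

-1/4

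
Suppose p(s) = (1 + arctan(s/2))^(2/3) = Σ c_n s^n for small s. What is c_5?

Plug the Maclaurin series of the inner function into that of the outer and collect terms.
p(0) = 1
p′(0) = 1/3
p′′(0) = -1/18
p′′′(0) = -7/54
p^(4)(0) = 11/162
p^(5)(0) = 94/243
So c_5 = p^(5)(0)/5! = 47/14580.

47/14580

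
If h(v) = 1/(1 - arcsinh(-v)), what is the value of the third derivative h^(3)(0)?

Substitute the inner expansion into the outer series and collect powers.
From the series, [v^3] h = -5/6; multiply by 3! = 6 to get -5.

-5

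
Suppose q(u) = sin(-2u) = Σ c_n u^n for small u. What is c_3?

Differentiate repeatedly and evaluate at the center.
q(0) = 0
q′(0) = -2
q′′(0) = 0
q′′′(0) = 8
So c_3 = q′′′(0)/3! = 4/3.

4/3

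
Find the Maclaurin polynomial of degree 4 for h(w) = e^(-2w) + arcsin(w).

Combine the two series term by term.
h(0) = 1
h′(0) = -1
h′′(0) = 4
h′′′(0) = -7
h^(4)(0) = 16

2*w^4/3 - 7*w^3/6 + 2*w^2 - w + 1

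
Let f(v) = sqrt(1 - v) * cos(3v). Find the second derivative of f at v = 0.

Write out both Maclaurin series and multiply, keeping only the needed powers.
The coefficient of v^2 in the expansion is -37/8, so f′′(0) = 2! * (-37/8) = -37/4.

-37/4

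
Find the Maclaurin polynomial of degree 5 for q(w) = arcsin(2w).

12*w^5/5 + 4*w^3/3 + 2*w

Use the known series and substitute for the argument.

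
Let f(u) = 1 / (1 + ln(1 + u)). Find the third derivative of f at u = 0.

-14

Write 1/(1+u) = 1 - u + u^2 - u^3 + ... and substitute the series for u.
The coefficient of u^3 in the expansion is -7/3, so f′′′(0) = 3! * (-7/3) = -14.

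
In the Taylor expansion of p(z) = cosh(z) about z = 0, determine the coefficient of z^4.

1/24

p(0) = 1
p′(0) = 0
p′′(0) = 1
p′′′(0) = 0
p^(4)(0) = 1
The Taylor polynomial is Σ p^(k)(0)/k! · z^k.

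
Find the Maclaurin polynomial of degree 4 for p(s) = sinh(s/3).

s^3/162 + s/3

p(0) = 0
p′(0) = 1/3
p′′(0) = 0
p′′′(0) = 1/27
p^(4)(0) = 0
Dividing each by k! gives the coefficients c_0, ..., c_4.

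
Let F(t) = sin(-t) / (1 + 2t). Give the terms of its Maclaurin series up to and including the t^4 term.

23*t^4/3 - 23*t^3/6 + 2*t^2 - t

Multiply the two series term by term and collect like powers.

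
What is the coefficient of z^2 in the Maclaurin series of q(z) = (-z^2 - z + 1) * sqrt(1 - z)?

-5/8

Multiply each power in the prefactor through the base expansion.
[z^0] = 1;  [z^1] = -3/2;  [z^2] = -5/8.
So c_2 = q′′(0)/2! = -5/8.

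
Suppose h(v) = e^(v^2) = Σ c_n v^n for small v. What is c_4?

1/2

Apply the Taylor formula c_k = f^(k)(a)/k!.
[v^0] = 1;  [v^1] = 0;  [v^2] = 1;  [v^3] = 0;  [v^4] = 1/2.
So c_4 = h^(4)(0)/4! = 1/2.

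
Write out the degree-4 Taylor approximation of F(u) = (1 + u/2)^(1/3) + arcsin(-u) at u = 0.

-5*u^4/1944 - 103*u^3/648 - u^2/36 - 5*u/6 + 1

Add the two expansions coefficient-wise.
F(0) = 1
F′(0) = -5/6
F′′(0) = -1/18
F′′′(0) = -103/108
F^(4)(0) = -5/81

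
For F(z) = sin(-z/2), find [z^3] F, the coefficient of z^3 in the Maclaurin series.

1/48

[z^0] = 0;  [z^1] = -1/2;  [z^2] = 0;  [z^3] = 1/48.
So c_3 = F′′′(0)/3! = 1/48.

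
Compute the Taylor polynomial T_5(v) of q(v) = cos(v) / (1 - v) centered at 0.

Write out both Maclaurin series and multiply, keeping only the needed powers.
[v^0] = 1;  [v^1] = 1;  [v^2] = 1/2;  [v^3] = 1/2;  [v^4] = 13/24;  [v^5] = 13/24.

13*v^5/24 + 13*v^4/24 + v^3/2 + v^2/2 + v + 1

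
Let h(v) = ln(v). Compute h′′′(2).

From the series, [(v - 2)^3] h = 1/24; multiply by 3! = 6 to get 1/4.

1/4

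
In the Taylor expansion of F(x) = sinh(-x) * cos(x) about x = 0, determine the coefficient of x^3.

Expand each factor separately, then convolve coefficients.
[x^0] = 0;  [x^1] = -1;  [x^2] = 0;  [x^3] = 1/3.
So c_3 = F′′′(0)/3! = 1/3.

1/3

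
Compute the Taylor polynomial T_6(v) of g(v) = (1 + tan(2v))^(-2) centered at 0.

Plug the Maclaurin series of the inner function into that of the outer and collect terms.
g(0) = 1
g′(0) = -4
g′′(0) = 24
g′′′(0) = -224
g^(4)(0) = 2688
g^(5)(0) = -39424
g^(6)(0) = 681984

4736*v^6/5 - 4928*v^5/15 + 112*v^4 - 112*v^3/3 + 12*v^2 - 4*v + 1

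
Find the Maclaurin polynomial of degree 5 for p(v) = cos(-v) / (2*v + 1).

Use 1/(1 - r) = Σ r^k on the denominator, then take the Cauchy product.
p(0) = 1
p′(0) = -2
p′′(0) = 7
p′′′(0) = -42
p^(4)(0) = 337
p^(5)(0) = -3370

-337*v^5/12 + 337*v^4/24 - 7*v^3 + 7*v^2/2 - 2*v + 1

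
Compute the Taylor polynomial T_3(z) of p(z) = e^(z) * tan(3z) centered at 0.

Expand each factor separately, then convolve coefficients.
[z^0] = 0;  [z^1] = 3;  [z^2] = 3;  [z^3] = 21/2.

21*z^3/2 + 3*z^2 + 3*z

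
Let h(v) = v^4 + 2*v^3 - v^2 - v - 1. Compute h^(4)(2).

24

The coefficient of (v - 2)^4 in the expansion is 1, so h^(4)(2) = 4! * (1) = 24.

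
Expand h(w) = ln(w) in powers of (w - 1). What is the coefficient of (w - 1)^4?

-1/4

h(1) = 0
h′(1) = 1
h′′(1) = -1
h′′′(1) = 2
h^(4)(1) = -6
The Taylor polynomial is Σ h^(k)(1)/k! · (w - 1)^k.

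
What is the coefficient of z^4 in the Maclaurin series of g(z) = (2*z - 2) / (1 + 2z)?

Shift and add copies of the series according to the polynomial's terms.
[z^0] = -2;  [z^1] = 6;  [z^2] = -12;  [z^3] = 24;  [z^4] = -48.

-48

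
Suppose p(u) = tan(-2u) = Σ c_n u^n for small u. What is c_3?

-8/3

[u^0] = 0;  [u^1] = -2;  [u^2] = 0;  [u^3] = -8/3.
So c_3 = p′′′(0)/3! = -8/3.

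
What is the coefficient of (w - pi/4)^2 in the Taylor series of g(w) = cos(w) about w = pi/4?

-sqrt(2)/4

c_2 = g′′(pi/4)/2! = -sqrt(2)/4.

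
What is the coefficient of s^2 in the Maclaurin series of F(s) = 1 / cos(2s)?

Write the quotient as an unknown series and match coefficients against numerator = denominator · series.
[s^0] = 1;  [s^1] = 0;  [s^2] = 2.
So c_2 = F′′(0)/2! = 2.

2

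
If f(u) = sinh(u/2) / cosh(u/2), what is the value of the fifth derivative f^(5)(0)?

Write the quotient as an unknown series and match coefficients against numerator = denominator · series.
The coefficient of u^5 in the expansion is 1/240, so f^(5)(0) = 5! * (1/240) = 1/2.

1/2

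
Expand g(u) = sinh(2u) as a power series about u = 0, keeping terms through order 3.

[u^0] = 0;  [u^1] = 2;  [u^2] = 0;  [u^3] = 4/3.

4*u^3/3 + 2*u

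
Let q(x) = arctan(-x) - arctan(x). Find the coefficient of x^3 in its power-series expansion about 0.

Combine the two series term by term.
[x^0] = 0;  [x^1] = -2;  [x^2] = 0;  [x^3] = 2/3.
So c_3 = q′′′(0)/3! = 2/3.

2/3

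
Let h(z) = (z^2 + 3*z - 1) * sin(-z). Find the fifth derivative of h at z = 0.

21

Multiply each power in the prefactor through the base expansion.
The coefficient of z^5 in the expansion is 7/40, so h^(5)(0) = 5! * (7/40) = 21.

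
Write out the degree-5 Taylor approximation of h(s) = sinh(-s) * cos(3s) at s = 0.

Multiply the two series term by term and collect like powers.
h(0) = 0
h′(0) = -1
h′′(0) = 0
h′′′(0) = 26
h^(4)(0) = 0
h^(5)(0) = -316

-79*s^5/30 + 13*s^3/3 - s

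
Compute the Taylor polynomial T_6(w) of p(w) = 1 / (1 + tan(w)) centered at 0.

Write 1/(1+u) = 1 - u + u^2 - u^3 + ... and substitute the series for u.
p(0) = 1
p′(0) = -1
p′′(0) = 2
p′′′(0) = -8
p^(4)(0) = 40
p^(5)(0) = -256
p^(6)(0) = 1952

122*w^6/45 - 32*w^5/15 + 5*w^4/3 - 4*w^3/3 + w^2 - w + 1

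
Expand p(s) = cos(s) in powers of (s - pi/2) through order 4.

Compute the successive derivatives at the expansion point and divide by k!.
[(s - pi/2)^0] = 0;  [(s - pi/2)^1] = -1;  [(s - pi/2)^2] = 0;  [(s - pi/2)^3] = 1/6;  [(s - pi/2)^4] = 0.

(s - pi/2)^3/6 - (s - pi/2)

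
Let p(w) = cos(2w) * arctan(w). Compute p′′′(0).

-14

Expand each factor separately, then convolve coefficients.
The coefficient of w^3 in the expansion is -7/3, so p′′′(0) = 3! * (-7/3) = -14.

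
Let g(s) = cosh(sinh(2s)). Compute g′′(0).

4

Plug the Maclaurin series of the inner function into that of the outer and collect terms.
The coefficient of s^2 in the expansion is 2, so g′′(0) = 2! * (2) = 4.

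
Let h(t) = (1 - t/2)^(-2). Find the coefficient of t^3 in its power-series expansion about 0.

1/2

Differentiate repeatedly and evaluate at the center.
h(0) = 1
h′(0) = 1
h′′(0) = 3/2
h′′′(0) = 3
The Taylor polynomial is Σ h^(k)(0)/k! · t^k.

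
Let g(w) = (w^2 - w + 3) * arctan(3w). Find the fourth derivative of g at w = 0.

216

Distribute the polynomial across the series and collect like powers.
The coefficient of w^4 in the expansion is 9, so g^(4)(0) = 4! * (9) = 216.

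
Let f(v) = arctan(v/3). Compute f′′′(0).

-2/27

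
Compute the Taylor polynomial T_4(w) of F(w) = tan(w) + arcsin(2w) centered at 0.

Add the two expansions coefficient-wise.

5*w^3/3 + 3*w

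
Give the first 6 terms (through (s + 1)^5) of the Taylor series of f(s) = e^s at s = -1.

(s + 1)^5*e^(-1)/120 + (s + 1)^4*e^(-1)/24 + (s + 1)^3*e^(-1)/6 + (s + 1)^2*e^(-1)/2 + (s + 1)*e^(-1) + e^(-1)

Compute the successive derivatives at the expansion point and divide by k!.
[(s + 1)^0] = e^(-1);  [(s + 1)^1] = e^(-1);  [(s + 1)^2] = e^(-1)/2;  [(s + 1)^3] = e^(-1)/6;  [(s + 1)^4] = e^(-1)/24;  [(s + 1)^5] = e^(-1)/120.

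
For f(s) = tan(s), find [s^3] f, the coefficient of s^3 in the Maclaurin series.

f(0) = 0
f′(0) = 1
f′′(0) = 0
f′′′(0) = 2

1/3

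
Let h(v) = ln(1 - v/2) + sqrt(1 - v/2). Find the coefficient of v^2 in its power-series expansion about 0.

-5/32

Combine the two series term by term.
h(0) = 1
h′(0) = -3/4
h′′(0) = -5/16
Dividing each by k! gives the coefficients c_0, ..., c_2.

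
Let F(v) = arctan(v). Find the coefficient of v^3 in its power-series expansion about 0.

-1/3

Apply the Taylor formula c_k = f^(k)(a)/k!.
F(0) = 0
F′(0) = 1
F′′(0) = 0
F′′′(0) = -2
Dividing each by k! gives the coefficients c_0, ..., c_3.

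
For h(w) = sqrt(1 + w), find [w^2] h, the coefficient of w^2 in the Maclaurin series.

-1/8

c_2 = h′′(0)/2! = -1/8.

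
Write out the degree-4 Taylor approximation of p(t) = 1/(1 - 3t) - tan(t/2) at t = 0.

Add the two expansions coefficient-wise.
p(0) = 1
p′(0) = 5/2
p′′(0) = 18
p′′′(0) = 647/4
p^(4)(0) = 1944
Then c_k = p^(k)(0)/k! gives each Taylor coefficient.

81*t^4 + 647*t^3/24 + 9*t^2 + 5*t/2 + 1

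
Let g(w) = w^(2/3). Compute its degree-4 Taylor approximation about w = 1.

-7*(w - 1)^4/243 + 4*(w - 1)^3/81 - (w - 1)^2/9 + 2*(w - 1)/3 + 1

[(w - 1)^0] = 1;  [(w - 1)^1] = 2/3;  [(w - 1)^2] = -1/9;  [(w - 1)^3] = 4/81;  [(w - 1)^4] = -7/243.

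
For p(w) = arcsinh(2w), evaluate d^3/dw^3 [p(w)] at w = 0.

From the series, [w^3] p = -4/3; multiply by 3! = 6 to get -8.

-8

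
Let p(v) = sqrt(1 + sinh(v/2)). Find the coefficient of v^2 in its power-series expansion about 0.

-1/32

Substitute the inner expansion into the outer series and collect powers.
p(0) = 1
p′(0) = 1/4
p′′(0) = -1/16
So c_2 = p′′(0)/2! = -1/32.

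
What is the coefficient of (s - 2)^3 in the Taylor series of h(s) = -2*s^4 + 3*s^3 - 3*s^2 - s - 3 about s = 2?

-13

h(2) = -25
h′(2) = -41
h′′(2) = -66
h′′′(2) = -78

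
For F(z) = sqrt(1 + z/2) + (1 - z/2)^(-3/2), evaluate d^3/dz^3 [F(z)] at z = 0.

27/16

Combine the two series term by term.
From the series, [z^3] F = 9/32; multiply by 3! = 6 to get 27/16.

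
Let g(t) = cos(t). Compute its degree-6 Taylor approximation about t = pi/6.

g(pi/6) = sqrt(3)/2
g′(pi/6) = -1/2
g′′(pi/6) = -sqrt(3)/2
g′′′(pi/6) = 1/2
g^(4)(pi/6) = sqrt(3)/2
g^(5)(pi/6) = -1/2
g^(6)(pi/6) = -sqrt(3)/2

-sqrt(3)*(t - pi/6)^6/1440 - (t - pi/6)^5/240 + sqrt(3)*(t - pi/6)^4/48 + (t - pi/6)^3/12 - sqrt(3)*(t - pi/6)^2/4 - (t - pi/6)/2 + sqrt(3)/2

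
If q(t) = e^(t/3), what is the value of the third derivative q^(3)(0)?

From the series, [t^3] q = 1/162; multiply by 3! = 6 to get 1/27.

1/27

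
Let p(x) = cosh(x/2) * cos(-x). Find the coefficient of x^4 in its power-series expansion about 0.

-7/384

Multiply the two series term by term and collect like powers.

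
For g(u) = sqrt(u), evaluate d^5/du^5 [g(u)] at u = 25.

21/12500000

From the series, [(u - 25)^5] g = 7/500000000; multiply by 5! = 120 to get 21/12500000.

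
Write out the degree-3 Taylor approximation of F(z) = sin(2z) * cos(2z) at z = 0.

Write out both Maclaurin series and multiply, keeping only the needed powers.
F(0) = 0
F′(0) = 2
F′′(0) = 0
F′′′(0) = -32
Dividing each by k! gives the coefficients c_0, ..., c_3.

-16*z^3/3 + 2*z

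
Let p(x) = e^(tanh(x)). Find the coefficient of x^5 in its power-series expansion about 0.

-1/40

Compose series: expand the inner function first, then feed it into the outer expansion.
[x^0] = 1;  [x^1] = 1;  [x^2] = 1/2;  [x^3] = -1/6;  [x^4] = -7/24;  [x^5] = -1/40.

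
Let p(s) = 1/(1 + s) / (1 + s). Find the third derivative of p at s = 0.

-24

Write out both Maclaurin series and multiply, keeping only the needed powers.
The coefficient of s^3 in the expansion is -4, so p′′′(0) = 3! * (-4) = -24.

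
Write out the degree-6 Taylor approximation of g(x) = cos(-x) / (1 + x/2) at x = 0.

-19*x^6/2880 + x^5/96 - x^4/48 + x^3/8 - x^2/4 - x/2 + 1

Multiply the two series term by term and collect like powers.
g(0) = 1
g′(0) = -1/2
g′′(0) = -1/2
g′′′(0) = 3/4
g^(4)(0) = -1/2
g^(5)(0) = 5/4
g^(6)(0) = -19/4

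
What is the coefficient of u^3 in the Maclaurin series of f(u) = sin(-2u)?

4/3

Compute the successive derivatives at the expansion point and divide by k!.
[u^0] = 0;  [u^1] = -2;  [u^2] = 0;  [u^3] = 4/3.
So c_3 = f′′′(0)/3! = 4/3.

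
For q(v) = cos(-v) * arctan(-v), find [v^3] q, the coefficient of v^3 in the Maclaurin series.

5/6

Take the Cauchy product of the two expansions.
[v^0] = 0;  [v^1] = -1;  [v^2] = 0;  [v^3] = 5/6.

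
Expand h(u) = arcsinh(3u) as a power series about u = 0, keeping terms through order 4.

h(0) = 0
h′(0) = 3
h′′(0) = 0
h′′′(0) = -27
h^(4)(0) = 0

-9*u^3/2 + 3*u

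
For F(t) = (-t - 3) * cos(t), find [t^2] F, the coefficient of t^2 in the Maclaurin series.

Shift and add copies of the series according to the polynomial's terms.
F(0) = -3
F′(0) = -1
F′′(0) = 3
So c_2 = F′′(0)/2! = 3/2.

3/2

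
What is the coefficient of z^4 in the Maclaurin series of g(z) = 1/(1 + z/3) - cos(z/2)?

101/10368

Combine the two series term by term.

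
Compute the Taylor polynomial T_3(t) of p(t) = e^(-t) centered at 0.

-t^3/6 + t^2/2 - t + 1

[t^0] = 1;  [t^1] = -1;  [t^2] = 1/2;  [t^3] = -1/6.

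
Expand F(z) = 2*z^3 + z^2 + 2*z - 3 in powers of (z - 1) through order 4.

[(z - 1)^0] = 2;  [(z - 1)^1] = 10;  [(z - 1)^2] = 7;  [(z - 1)^3] = 2;  [(z - 1)^4] = 0.

2*(z - 1)^3 + 7*(z - 1)^2 + 10*(z - 1) + 2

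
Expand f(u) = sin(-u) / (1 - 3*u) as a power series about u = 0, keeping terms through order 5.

-9541*u^5/120 - 53*u^4/2 - 53*u^3/6 - 3*u^2 - u

Use 1/(1 - r) = Σ r^k on the denominator, then take the Cauchy product.
[u^0] = 0;  [u^1] = -1;  [u^2] = -3;  [u^3] = -53/6;  [u^4] = -53/2;  [u^5] = -9541/120.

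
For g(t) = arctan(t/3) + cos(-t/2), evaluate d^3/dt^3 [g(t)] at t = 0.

Combine the two series term by term.
The coefficient of t^3 in the expansion is -1/81, so g′′′(0) = 3! * (-1/81) = -2/27.

-2/27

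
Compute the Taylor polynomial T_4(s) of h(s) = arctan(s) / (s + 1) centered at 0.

-2*s^4/3 + 2*s^3/3 - s^2 + s

Expand 1/(denominator) as a geometric series and multiply by the numerator's series.
[s^0] = 0;  [s^1] = 1;  [s^2] = -1;  [s^3] = 2/3;  [s^4] = -2/3.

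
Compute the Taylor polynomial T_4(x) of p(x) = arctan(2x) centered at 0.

Use the known series and substitute for the argument.
p(0) = 0
p′(0) = 2
p′′(0) = 0
p′′′(0) = -16
p^(4)(0) = 0

-8*x^3/3 + 2*x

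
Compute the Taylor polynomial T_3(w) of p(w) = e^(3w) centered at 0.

9*w^3/2 + 9*w^2/2 + 3*w + 1

p(0) = 1
p′(0) = 3
p′′(0) = 9
p′′′(0) = 27
Then c_k = p^(k)(0)/k! gives each Taylor coefficient.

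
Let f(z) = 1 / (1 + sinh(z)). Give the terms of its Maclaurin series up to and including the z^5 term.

-181*z^5/120 + 4*z^4/3 - 7*z^3/6 + z^2 - z + 1

Use the geometric series for the reciprocal, then substitute.
f(0) = 1
f′(0) = -1
f′′(0) = 2
f′′′(0) = -7
f^(4)(0) = 32
f^(5)(0) = -181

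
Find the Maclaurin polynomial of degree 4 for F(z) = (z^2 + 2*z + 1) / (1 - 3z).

Multiply each power in the prefactor through the base expansion.
F(0) = 1
F′(0) = 5
F′′(0) = 32
F′′′(0) = 288
F^(4)(0) = 3456
The Taylor polynomial is Σ F^(k)(0)/k! · z^k.

144*z^4 + 48*z^3 + 16*z^2 + 5*z + 1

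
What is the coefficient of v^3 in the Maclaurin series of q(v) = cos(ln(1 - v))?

-1/2

Compose series: expand the inner function first, then feed it into the outer expansion.
q(0) = 1
q′(0) = 0
q′′(0) = -1
q′′′(0) = -3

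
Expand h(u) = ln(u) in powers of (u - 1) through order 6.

Compute the successive derivatives at the expansion point and divide by k!.

-(u - 1)^6/6 + (u - 1)^5/5 - (u - 1)^4/4 + (u - 1)^3/3 - (u - 1)^2/2 + (u - 1)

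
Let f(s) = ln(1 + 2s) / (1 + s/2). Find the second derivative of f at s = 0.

-6

Write out both Maclaurin series and multiply, keeping only the needed powers.
The coefficient of s^2 in the expansion is -3, so f′′(0) = 2! * (-3) = -6.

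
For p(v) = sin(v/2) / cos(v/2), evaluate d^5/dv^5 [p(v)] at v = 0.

Write the quotient as an unknown series and match coefficients against numerator = denominator · series.
From the series, [v^5] p = 1/240; multiply by 5! = 120 to get 1/2.

1/2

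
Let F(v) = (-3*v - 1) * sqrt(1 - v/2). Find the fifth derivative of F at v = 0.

1005/1024

Multiply each power in the prefactor through the base expansion.
The coefficient of v^5 in the expansion is 67/8192, so F^(5)(0) = 5! * (67/8192) = 1005/1024.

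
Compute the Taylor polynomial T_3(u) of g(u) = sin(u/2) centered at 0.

[u^0] = 0;  [u^1] = 1/2;  [u^2] = 0;  [u^3] = -1/48.

-u^3/48 + u/2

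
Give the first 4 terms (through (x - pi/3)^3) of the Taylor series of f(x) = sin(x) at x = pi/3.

Use the known series and substitute for the argument.
f(pi/3) = sqrt(3)/2
f′(pi/3) = 1/2
f′′(pi/3) = -sqrt(3)/2
f′′′(pi/3) = -1/2
Dividing each by k! gives the coefficients c_0, ..., c_3.

-(x - pi/3)^3/12 - sqrt(3)*(x - pi/3)^2/4 + (x - pi/3)/2 + sqrt(3)/2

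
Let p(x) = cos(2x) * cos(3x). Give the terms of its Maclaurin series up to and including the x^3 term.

1 - 13*x^2/2

Write out both Maclaurin series and multiply, keeping only the needed powers.
p(0) = 1
p′(0) = 0
p′′(0) = -13
p′′′(0) = 0
The Taylor polynomial is Σ p^(k)(0)/k! · x^k.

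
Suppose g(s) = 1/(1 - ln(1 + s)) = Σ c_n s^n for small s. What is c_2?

1/2

Let u equal the inner series; expand the outer function in u and truncate.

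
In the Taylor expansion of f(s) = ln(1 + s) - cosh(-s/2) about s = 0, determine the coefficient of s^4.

-97/384

Expand each term separately and add.
f(0) = -1
f′(0) = 1
f′′(0) = -5/4
f′′′(0) = 2
f^(4)(0) = -97/16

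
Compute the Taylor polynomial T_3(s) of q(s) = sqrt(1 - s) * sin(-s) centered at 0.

Expand each factor separately, then convolve coefficients.
[s^0] = 0;  [s^1] = -1;  [s^2] = 1/2;  [s^3] = 7/24.

7*s^3/24 + s^2/2 - s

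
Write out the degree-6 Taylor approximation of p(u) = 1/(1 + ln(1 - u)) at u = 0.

3289*u^6/360 + 347*u^5/60 + 11*u^4/3 + 7*u^3/3 + 3*u^2/2 + u + 1

Substitute the inner expansion into the outer series and collect powers.
p(0) = 1
p′(0) = 1
p′′(0) = 3
p′′′(0) = 14
p^(4)(0) = 88
p^(5)(0) = 694
p^(6)(0) = 6578
Then c_k = p^(k)(0)/k! gives each Taylor coefficient.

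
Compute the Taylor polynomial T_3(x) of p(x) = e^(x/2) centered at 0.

x^3/48 + x^2/8 + x/2 + 1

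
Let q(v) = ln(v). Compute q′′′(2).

From the series, [(v - 2)^3] q = 1/24; multiply by 3! = 6 to get 1/4.

1/4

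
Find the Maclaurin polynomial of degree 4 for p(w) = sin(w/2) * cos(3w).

-109*w^3/48 + w/2

Take the Cauchy product of the two expansions.
p(0) = 0
p′(0) = 1/2
p′′(0) = 0
p′′′(0) = -109/8
p^(4)(0) = 0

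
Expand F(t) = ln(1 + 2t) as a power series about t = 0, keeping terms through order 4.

-4*t^4 + 8*t^3/3 - 2*t^2 + 2*t

Apply the Taylor formula c_k = f^(k)(a)/k!.
F(0) = 0
F′(0) = 2
F′′(0) = -4
F′′′(0) = 16
F^(4)(0) = -96
Dividing each by k! gives the coefficients c_0, ..., c_4.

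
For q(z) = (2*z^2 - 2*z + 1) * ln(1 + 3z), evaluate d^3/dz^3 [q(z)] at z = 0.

144

Distribute the polynomial across the series and collect like powers.
The coefficient of z^3 in the expansion is 24, so q′′′(0) = 3! * (24) = 144.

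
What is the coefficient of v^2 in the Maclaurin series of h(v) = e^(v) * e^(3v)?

8

Take the Cauchy product of the two expansions.
h(0) = 1
h′(0) = 4
h′′(0) = 16
So c_2 = h′′(0)/2! = 8.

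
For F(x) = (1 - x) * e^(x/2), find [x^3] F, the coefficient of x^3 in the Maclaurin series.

Shift and add copies of the series according to the polynomial's terms.

-5/48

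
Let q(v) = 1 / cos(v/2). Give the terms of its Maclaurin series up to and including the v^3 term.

Write the quotient as an unknown series and match coefficients against numerator = denominator · series.
[v^0] = 1;  [v^1] = 0;  [v^2] = 1/8;  [v^3] = 0.

v^2/8 + 1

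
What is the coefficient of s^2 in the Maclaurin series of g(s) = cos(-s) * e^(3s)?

4

Take the Cauchy product of the two expansions.
g(0) = 1
g′(0) = 3
g′′(0) = 8
So c_2 = g′′(0)/2! = 4.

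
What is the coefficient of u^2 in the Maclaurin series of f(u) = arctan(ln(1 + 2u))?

-2

Plug the Maclaurin series of the inner function into that of the outer and collect terms.
f(0) = 0
f′(0) = 2
f′′(0) = -4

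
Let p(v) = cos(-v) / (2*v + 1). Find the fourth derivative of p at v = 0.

Multiply the numerator's expansion by the denominator's geometric series.
The coefficient of v^4 in the expansion is 337/24, so p^(4)(0) = 4! * (337/24) = 337.

337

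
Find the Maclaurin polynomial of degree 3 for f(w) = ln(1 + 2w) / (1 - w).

Multiply the numerator's expansion by the denominator's geometric series.

8*w^3/3 + 2*w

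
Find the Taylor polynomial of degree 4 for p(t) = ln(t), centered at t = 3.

p(3) = ln(3)
p′(3) = 1/3
p′′(3) = -1/9
p′′′(3) = 2/27
p^(4)(3) = -2/27
Dividing each by k! gives the coefficients c_0, ..., c_4.

-(t - 3)^4/324 + (t - 3)^3/81 - (t - 3)^2/18 + (t - 3)/3 + ln(3)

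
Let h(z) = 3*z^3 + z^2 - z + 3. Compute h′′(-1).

-16

From the series, [(z + 1)^2] h = -8; multiply by 2! = 2 to get -16.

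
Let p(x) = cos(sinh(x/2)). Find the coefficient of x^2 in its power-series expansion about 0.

Compose series: expand the inner function first, then feed it into the outer expansion.
[x^0] = 1;  [x^1] = 0;  [x^2] = -1/8.
So c_2 = p′′(0)/2! = -1/8.

-1/8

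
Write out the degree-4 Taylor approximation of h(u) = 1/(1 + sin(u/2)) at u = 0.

u^4/24 - 5*u^3/48 + u^2/4 - u/2 + 1

Compose series: expand the inner function first, then feed it into the outer expansion.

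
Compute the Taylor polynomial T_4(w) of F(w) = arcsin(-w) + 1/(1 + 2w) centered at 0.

Expand each term separately and add.

16*w^4 - 49*w^3/6 + 4*w^2 - 3*w + 1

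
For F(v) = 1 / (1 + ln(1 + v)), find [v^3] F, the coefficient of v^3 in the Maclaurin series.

Write 1/(1+u) = 1 - u + u^2 - u^3 + ... and substitute the series for u.
So c_3 = F′′′(0)/3! = -7/3.

-7/3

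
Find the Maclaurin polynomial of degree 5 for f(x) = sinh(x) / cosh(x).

Invert the denominator's series and multiply.
[x^0] = 0;  [x^1] = 1;  [x^2] = 0;  [x^3] = -1/3;  [x^4] = 0;  [x^5] = 2/15.

2*x^5/15 - x^3/3 + x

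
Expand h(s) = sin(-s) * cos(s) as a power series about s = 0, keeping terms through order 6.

Multiply the two series term by term and collect like powers.
[s^0] = 0;  [s^1] = -1;  [s^2] = 0;  [s^3] = 2/3;  [s^4] = 0;  [s^5] = -2/15;  [s^6] = 0.

-2*s^5/15 + 2*s^3/3 - s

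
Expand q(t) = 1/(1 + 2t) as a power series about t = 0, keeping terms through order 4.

16*t^4 - 8*t^3 + 4*t^2 - 2*t + 1

q(0) = 1
q′(0) = -2
q′′(0) = 8
q′′′(0) = -48
q^(4)(0) = 384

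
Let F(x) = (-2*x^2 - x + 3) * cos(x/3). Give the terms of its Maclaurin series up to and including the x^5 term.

-x^5/1944 + 73*x^4/648 + x^3/18 - 13*x^2/6 - x + 3

Distribute the polynomial across the series and collect like powers.
F(0) = 3
F′(0) = -1
F′′(0) = -13/3
F′′′(0) = 1/3
F^(4)(0) = 73/27
F^(5)(0) = -5/81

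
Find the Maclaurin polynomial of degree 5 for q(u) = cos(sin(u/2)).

5*u^4/384 - u^2/8 + 1

Let u equal the inner series; expand the outer function in u and truncate.
[u^0] = 1;  [u^1] = 0;  [u^2] = -1/8;  [u^3] = 0;  [u^4] = 5/384;  [u^5] = 0.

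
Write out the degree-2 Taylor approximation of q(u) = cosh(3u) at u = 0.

9*u^2/2 + 1

q(0) = 1
q′(0) = 0
q′′(0) = 9
The Taylor polynomial is Σ q^(k)(0)/k! · u^k.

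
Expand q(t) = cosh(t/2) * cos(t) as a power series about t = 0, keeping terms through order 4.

Take the Cauchy product of the two expansions.
[t^0] = 1;  [t^1] = 0;  [t^2] = -3/8;  [t^3] = 0;  [t^4] = -7/384.

-7*t^4/384 - 3*t^2/8 + 1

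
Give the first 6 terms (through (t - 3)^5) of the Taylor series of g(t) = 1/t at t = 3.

-(t - 3)^5/729 + (t - 3)^4/243 - (t - 3)^3/81 + (t - 3)^2/27 - (t - 3)/9 + 1/3

[(t - 3)^0] = 1/3;  [(t - 3)^1] = -1/9;  [(t - 3)^2] = 1/27;  [(t - 3)^3] = -1/81;  [(t - 3)^4] = 1/243;  [(t - 3)^5] = -1/729.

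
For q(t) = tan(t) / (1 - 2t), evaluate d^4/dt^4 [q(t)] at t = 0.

Write out both Maclaurin series and multiply, keeping only the needed powers.
From the series, [t^4] q = 26/3; multiply by 4! = 24 to get 208.

208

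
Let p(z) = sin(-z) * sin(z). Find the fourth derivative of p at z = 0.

8

Write out both Maclaurin series and multiply, keeping only the needed powers.
The coefficient of z^4 in the expansion is 1/3, so p^(4)(0) = 4! * (1/3) = 8.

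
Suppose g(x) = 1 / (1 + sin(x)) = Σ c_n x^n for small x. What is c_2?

Expand as Σ (-1)^k u^k with u equal to the inner function's series.
So c_2 = g′′(0)/2! = 1.

1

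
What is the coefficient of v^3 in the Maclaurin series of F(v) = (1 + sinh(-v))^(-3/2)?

Compose series: expand the inner function first, then feed it into the outer expansion.
So c_3 = F′′′(0)/3! = 39/16.

39/16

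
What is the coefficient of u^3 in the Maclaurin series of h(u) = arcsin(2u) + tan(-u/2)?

31/24

Combine the two series term by term.
[u^0] = 0;  [u^1] = 3/2;  [u^2] = 0;  [u^3] = 31/24.
So c_3 = h′′′(0)/3! = 31/24.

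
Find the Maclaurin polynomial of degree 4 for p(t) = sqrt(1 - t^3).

1 - t^3/2

Apply the Taylor formula c_k = f^(k)(a)/k!.
p(0) = 1
p′(0) = 0
p′′(0) = 0
p′′′(0) = -3
p^(4)(0) = 0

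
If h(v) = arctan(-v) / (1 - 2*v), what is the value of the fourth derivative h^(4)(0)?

-176

Multiply the numerator's expansion by the denominator's geometric series.
The coefficient of v^4 in the expansion is -22/3, so h^(4)(0) = 4! * (-22/3) = -176.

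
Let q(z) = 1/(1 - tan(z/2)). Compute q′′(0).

Compose series: expand the inner function first, then feed it into the outer expansion.
From the series, [z^2] q = 1/4; multiply by 2! = 2 to get 1/2.

1/2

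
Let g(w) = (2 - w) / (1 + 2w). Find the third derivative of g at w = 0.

Distribute the polynomial across the series and collect like powers.
From the series, [w^3] g = -20; multiply by 3! = 6 to get -120.

-120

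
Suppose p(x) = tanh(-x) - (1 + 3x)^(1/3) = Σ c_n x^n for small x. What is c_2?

1

Add the two expansions coefficient-wise.
[x^0] = -1;  [x^1] = -2;  [x^2] = 1.
So c_2 = p′′(0)/2! = 1.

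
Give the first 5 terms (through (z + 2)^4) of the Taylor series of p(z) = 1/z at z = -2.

[(z + 2)^0] = -1/2;  [(z + 2)^1] = -1/4;  [(z + 2)^2] = -1/8;  [(z + 2)^3] = -1/16;  [(z + 2)^4] = -1/32.

-(z + 2)^4/32 - (z + 2)^3/16 - (z + 2)^2/8 - (z + 2)/4 - 1/2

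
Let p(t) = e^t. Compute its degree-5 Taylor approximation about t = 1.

p(1) = e
p′(1) = e
p′′(1) = e
p′′′(1) = e
p^(4)(1) = e
p^(5)(1) = e

e*(t - 1)^5/120 + e*(t - 1)^4/24 + e*(t - 1)^3/6 + e*(t - 1)^2/2 + e*(t - 1) + e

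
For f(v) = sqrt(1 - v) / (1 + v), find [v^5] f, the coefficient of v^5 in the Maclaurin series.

Write out both Maclaurin series and multiply, keeping only the needed powers.
f(0) = 1
f′(0) = -3/2
f′′(0) = 11/4
f′′′(0) = -69/8
f^(4)(0) = 537/16
f^(5)(0) = -5475/32

-365/256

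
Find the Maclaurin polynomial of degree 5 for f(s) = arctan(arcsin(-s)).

Compose series: expand the inner function first, then feed it into the outer expansion.
f(0) = 0
f′(0) = -1
f′′(0) = 0
f′′′(0) = 1
f^(4)(0) = 0
f^(5)(0) = -13
Dividing each by k! gives the coefficients c_0, ..., c_5.

-13*s^5/120 + s^3/6 - s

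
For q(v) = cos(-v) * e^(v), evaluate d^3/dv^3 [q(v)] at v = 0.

-2

Take the Cauchy product of the two expansions.
The coefficient of v^3 in the expansion is -1/3, so q′′′(0) = 3! * (-1/3) = -2.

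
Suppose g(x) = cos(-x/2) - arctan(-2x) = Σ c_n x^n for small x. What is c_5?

Expand each term separately and add.
[x^0] = 1;  [x^1] = 2;  [x^2] = -1/8;  [x^3] = -8/3;  [x^4] = 1/384;  [x^5] = 32/5.
So c_5 = g^(5)(0)/5! = 32/5.

32/5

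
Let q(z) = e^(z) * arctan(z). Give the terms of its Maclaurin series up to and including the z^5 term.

3*z^5/40 - z^4/6 + z^3/6 + z^2 + z

Write out both Maclaurin series and multiply, keeping only the needed powers.
[z^0] = 0;  [z^1] = 1;  [z^2] = 1;  [z^3] = 1/6;  [z^4] = -1/6;  [z^5] = 3/40.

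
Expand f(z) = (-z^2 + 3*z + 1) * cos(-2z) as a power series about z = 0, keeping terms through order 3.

Shift and add copies of the series according to the polynomial's terms.
[z^0] = 1;  [z^1] = 3;  [z^2] = -3;  [z^3] = -6.

-6*z^3 - 3*z^2 + 3*z + 1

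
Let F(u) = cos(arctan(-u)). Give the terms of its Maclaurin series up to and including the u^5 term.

3*u^4/8 - u^2/2 + 1

Plug the Maclaurin series of the inner function into that of the outer and collect terms.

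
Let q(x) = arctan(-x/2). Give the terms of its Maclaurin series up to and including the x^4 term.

x^3/24 - x/2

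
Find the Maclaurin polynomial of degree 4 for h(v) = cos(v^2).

1 - v^4/2

Differentiate repeatedly and evaluate at the center.
h(0) = 1
h′(0) = 0
h′′(0) = 0
h′′′(0) = 0
h^(4)(0) = -12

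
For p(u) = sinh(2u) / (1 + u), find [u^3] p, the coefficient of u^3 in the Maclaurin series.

Multiply the two series term by term and collect like powers.
p(0) = 0
p′(0) = 2
p′′(0) = -4
p′′′(0) = 20
The Taylor polynomial is Σ p^(k)(0)/k! · u^k.

10/3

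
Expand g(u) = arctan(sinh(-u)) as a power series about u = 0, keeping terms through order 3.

Substitute the inner expansion into the outer series and collect powers.

u^3/6 - u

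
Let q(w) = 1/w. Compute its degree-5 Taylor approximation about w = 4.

q(4) = 1/4
q′(4) = -1/16
q′′(4) = 1/32
q′′′(4) = -3/128
q^(4)(4) = 3/128
q^(5)(4) = -15/512

-(w - 4)^5/4096 + (w - 4)^4/1024 - (w - 4)^3/256 + (w - 4)^2/64 - (w - 4)/16 + 1/4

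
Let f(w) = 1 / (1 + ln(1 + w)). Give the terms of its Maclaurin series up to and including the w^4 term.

11*w^4/3 - 7*w^3/3 + 3*w^2/2 - w + 1

Use the geometric series for the reciprocal, then substitute.
f(0) = 1
f′(0) = -1
f′′(0) = 3
f′′′(0) = -14
f^(4)(0) = 88
The Taylor polynomial is Σ f^(k)(0)/k! · w^k.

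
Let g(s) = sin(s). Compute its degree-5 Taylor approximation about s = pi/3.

(s - pi/3)^5/240 + sqrt(3)*(s - pi/3)^4/48 - (s - pi/3)^3/12 - sqrt(3)*(s - pi/3)^2/4 + (s - pi/3)/2 + sqrt(3)/2

g(pi/3) = sqrt(3)/2
g′(pi/3) = 1/2
g′′(pi/3) = -sqrt(3)/2
g′′′(pi/3) = -1/2
g^(4)(pi/3) = sqrt(3)/2
g^(5)(pi/3) = 1/2
The Taylor polynomial is Σ g^(k)(pi/3)/k! · (s - pi/3)^k.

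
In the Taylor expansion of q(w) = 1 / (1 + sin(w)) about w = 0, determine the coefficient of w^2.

Write 1/(1+u) = 1 - u + u^2 - u^3 + ... and substitute the series for u.
q(0) = 1
q′(0) = -1
q′′(0) = 2

1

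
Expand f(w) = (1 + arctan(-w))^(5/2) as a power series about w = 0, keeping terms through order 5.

Compose series: expand the inner function first, then feed it into the outer expansion.
[w^0] = 1;  [w^1] = -5/2;  [w^2] = 15/8;  [w^3] = 25/48;  [w^4] = -165/128;  [w^5] = -51/256.

-51*w^5/256 - 165*w^4/128 + 25*w^3/48 + 15*w^2/8 - 5*w/2 + 1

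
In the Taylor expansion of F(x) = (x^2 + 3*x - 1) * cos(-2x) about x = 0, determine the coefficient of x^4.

Distribute the polynomial across the series and collect like powers.

-8/3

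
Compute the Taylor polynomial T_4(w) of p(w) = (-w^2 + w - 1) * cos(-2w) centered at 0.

4*w^4/3 - 2*w^3 + w^2 + w - 1

Shift and add copies of the series according to the polynomial's terms.
[w^0] = -1;  [w^1] = 1;  [w^2] = 1;  [w^3] = -2;  [w^4] = 4/3.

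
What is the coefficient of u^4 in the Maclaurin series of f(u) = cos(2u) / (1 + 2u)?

Write out both Maclaurin series and multiply, keeping only the needed powers.
f(0) = 1
f′(0) = -2
f′′(0) = 4
f′′′(0) = -24
f^(4)(0) = 208
So c_4 = f^(4)(0)/4! = 26/3.

26/3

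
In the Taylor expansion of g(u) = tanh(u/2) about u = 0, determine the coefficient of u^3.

c_3 = g′′′(0)/3! = -1/24.

-1/24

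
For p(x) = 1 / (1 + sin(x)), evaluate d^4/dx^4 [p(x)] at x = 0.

16

Write 1/(1+u) = 1 - u + u^2 - u^3 + ... and substitute the series for u.
The coefficient of x^4 in the expansion is 2/3, so p^(4)(0) = 4! * (2/3) = 16.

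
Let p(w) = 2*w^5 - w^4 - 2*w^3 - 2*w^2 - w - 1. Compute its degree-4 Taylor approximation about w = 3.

29*(w - 3)^4 + 166*(w - 3)^3 + 466*(w - 3)^2 + 635*(w - 3) + 329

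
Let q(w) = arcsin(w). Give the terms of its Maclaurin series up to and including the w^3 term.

q(0) = 0
q′(0) = 1
q′′(0) = 0
q′′′(0) = 1

w^3/6 + w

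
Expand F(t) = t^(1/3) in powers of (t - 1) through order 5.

Use the known series and substitute for the argument.
F(1) = 1
F′(1) = 1/3
F′′(1) = -2/9
F′′′(1) = 10/27
F^(4)(1) = -80/81
F^(5)(1) = 880/243

22*(t - 1)^5/729 - 10*(t - 1)^4/243 + 5*(t - 1)^3/81 - (t - 1)^2/9 + (t - 1)/3 + 1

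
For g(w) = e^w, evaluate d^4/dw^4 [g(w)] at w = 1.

The coefficient of (w - 1)^4 in the expansion is e/24, so g^(4)(1) = 4! * (e/24) = e.

e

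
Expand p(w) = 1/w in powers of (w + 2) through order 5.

Differentiate repeatedly and evaluate at the center.
[(w + 2)^0] = -1/2;  [(w + 2)^1] = -1/4;  [(w + 2)^2] = -1/8;  [(w + 2)^3] = -1/16;  [(w + 2)^4] = -1/32;  [(w + 2)^5] = -1/64.

-(w + 2)^5/64 - (w + 2)^4/32 - (w + 2)^3/16 - (w + 2)^2/8 - (w + 2)/4 - 1/2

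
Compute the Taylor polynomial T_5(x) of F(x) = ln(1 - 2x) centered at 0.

F(0) = 0
F′(0) = -2
F′′(0) = -4
F′′′(0) = -16
F^(4)(0) = -96
F^(5)(0) = -768
Then c_k = F^(k)(0)/k! gives each Taylor coefficient.

-32*x^5/5 - 4*x^4 - 8*x^3/3 - 2*x^2 - 2*x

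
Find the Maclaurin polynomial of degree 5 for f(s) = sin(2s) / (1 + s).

14*s^5/15 - 2*s^4/3 + 2*s^3/3 - 2*s^2 + 2*s

Write out both Maclaurin series and multiply, keeping only the needed powers.
f(0) = 0
f′(0) = 2
f′′(0) = -4
f′′′(0) = 4
f^(4)(0) = -16
f^(5)(0) = 112
Then c_k = f^(k)(0)/k! gives each Taylor coefficient.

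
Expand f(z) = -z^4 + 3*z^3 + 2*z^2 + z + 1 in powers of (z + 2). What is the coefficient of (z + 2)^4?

-1

Differentiate repeatedly and evaluate at the center.
f(-2) = -33
f′(-2) = 61
f′′(-2) = -80
f′′′(-2) = 66
f^(4)(-2) = -24
So c_4 = f^(4)(-2)/4! = -1.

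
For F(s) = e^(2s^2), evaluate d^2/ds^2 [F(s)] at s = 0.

4

The coefficient of s^2 in the expansion is 2, so F′′(0) = 2! * (2) = 4.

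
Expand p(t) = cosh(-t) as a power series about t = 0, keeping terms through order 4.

t^4/24 + t^2/2 + 1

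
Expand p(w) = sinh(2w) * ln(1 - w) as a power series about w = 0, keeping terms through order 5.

-7*w^5/6 - 2*w^4 - w^3 - 2*w^2

Expand each factor separately, then convolve coefficients.
[w^0] = 0;  [w^1] = 0;  [w^2] = -2;  [w^3] = -1;  [w^4] = -2;  [w^5] = -7/6.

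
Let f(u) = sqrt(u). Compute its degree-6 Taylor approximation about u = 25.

f(25) = 5
f′(25) = 1/10
f′′(25) = -1/500
f′′′(25) = 3/25000
f^(4)(25) = -3/250000
f^(5)(25) = 21/12500000
f^(6)(25) = -189/625000000
Then c_k = f^(k)(25)/k! gives each Taylor coefficient.

-21*(u - 25)^6/50000000000 + 7*(u - 25)^5/500000000 - (u - 25)^4/2000000 + (u - 25)^3/50000 - (u - 25)^2/1000 + (u - 25)/10 + 5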